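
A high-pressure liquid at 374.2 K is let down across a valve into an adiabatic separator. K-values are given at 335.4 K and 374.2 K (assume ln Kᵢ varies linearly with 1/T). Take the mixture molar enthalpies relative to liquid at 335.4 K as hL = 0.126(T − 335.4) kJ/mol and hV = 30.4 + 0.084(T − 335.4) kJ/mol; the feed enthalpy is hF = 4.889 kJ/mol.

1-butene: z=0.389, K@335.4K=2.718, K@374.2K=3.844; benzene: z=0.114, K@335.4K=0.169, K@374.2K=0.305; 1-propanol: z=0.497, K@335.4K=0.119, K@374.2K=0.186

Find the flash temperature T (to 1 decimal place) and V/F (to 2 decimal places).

Adiabatic flash: solve Rachford–Rice at each trial T, then check hF = ψ·hV(T) + (1−ψ)·hL(T).
  T = 335.4 K: K = (2.718, 0.169, 0.119), RR gives ψ = 0.091, H_out = 2.754 kJ/mol
  T = 374.2 K: K = (3.844, 0.305, 0.186), RR gives ψ = 0.276, H_out = 12.829 kJ/mol
  T = 354.8 K: K = (3.263, 0.231, 0.151), RR gives ψ = 0.196, H_out = 8.245 kJ/mol
  T = 345.1 K: K = (2.986, 0.198, 0.134), RR gives ψ = 0.148, H_out = 5.658 kJ/mol
  T = 340.2 K: K = (2.849, 0.183, 0.126), RR gives ψ = 0.120, H_out = 4.239 kJ/mol
  T = 342.6 K: K = (2.916, 0.190, 0.130), RR gives ψ = 0.134, H_out = 4.945 kJ/mol
Linear interpolation between T = 340.2 (H_out = 4.239) and T = 342.6 (H_out = 4.945) on hF = 4.889 gives T ≈ 342.4 K, at which ψ = 0.13.

T = 342.4 K, V/F = 0.13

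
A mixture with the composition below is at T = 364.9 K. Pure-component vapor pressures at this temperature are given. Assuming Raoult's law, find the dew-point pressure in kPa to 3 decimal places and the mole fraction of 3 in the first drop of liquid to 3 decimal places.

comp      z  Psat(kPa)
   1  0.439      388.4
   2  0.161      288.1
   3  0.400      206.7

Pdew = 275.917 kPa, x_3 = 0.534

At the dew point ψ → 1, so Σzᵢ/Kᵢ = 1 with Kᵢ = Pᵢˢᵃᵗ/P ⇒ 1/P = Σzᵢ/Pᵢˢᵃᵗ.
1/P = 0.439/388.4 + 0.161/288.1 + 0.400/206.7 = 0.003624 ⇒ P = 275.917 kPa
xᵢ = zᵢP/Pᵢˢᵃᵗ ⇒ x_3 = 0.400·275.917/206.7 = 0.534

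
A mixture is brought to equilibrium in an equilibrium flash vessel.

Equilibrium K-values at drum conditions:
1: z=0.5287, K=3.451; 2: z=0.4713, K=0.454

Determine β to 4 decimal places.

β = 0.7760

Let β = V/F and solve Σ zᵢ(Kᵢ−1)/(1+β(Kᵢ−1)) = 0.
g(0) = ΣzᵢKᵢ − 1 = 1.0385 and g(1) = 1 − Σzᵢ/Kᵢ = -0.1913, so a root lies in (0, 1).
Binary case is linear: z₁(K₁−1)(1+β(K₂−1)) + z₂(K₂−1)(1+β(K₁−1)) = 0
⇒ β = [z₁(K₁−1)+z₂(K₂−1)] / [−(K₁−1)(K₂−1)] = 1.03851/1.33825 = 0.7760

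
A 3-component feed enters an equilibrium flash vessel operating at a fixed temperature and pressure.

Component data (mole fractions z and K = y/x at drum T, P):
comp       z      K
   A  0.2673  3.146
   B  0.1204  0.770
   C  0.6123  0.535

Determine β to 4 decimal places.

β = 0.2821

Material balance + equilibrium reduce to Σ zᵢ(Kᵢ−1)/(1+β(Kᵢ−1)) = 0.
Check two-phase: ΣzᵢKᵢ = 1.2612 > 1 and Σzᵢ/Kᵢ = 1.3858 > 1, so g(0) = 0.2612 > 0 and g(1) = -0.3858 < 0.
Iterate (Newton) starting at β = 0.53:
  β = 0.5300: g = -0.14100, g' = -0.5109 → β = 0.2540
  β = 0.2540: g = 0.01899, g' = -0.6931 → β = 0.2814
  β = 0.2814: g = 0.00045, g' = -0.6611 → β = 0.2821
Converged at β = 0.2821.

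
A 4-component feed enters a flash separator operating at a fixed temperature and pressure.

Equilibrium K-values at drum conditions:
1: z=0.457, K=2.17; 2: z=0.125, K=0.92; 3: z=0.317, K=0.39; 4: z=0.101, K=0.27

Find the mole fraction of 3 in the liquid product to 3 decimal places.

x_3 = 0.416

Newton–Raphson from ψ = 0.6:
  ψ = 0.600: g = -0.1325, g' = -0.681 → ψ = 0.405
  ψ = 0.405: g = -0.0092, g' = -0.605 → ψ = 0.390
Converged at ψ = 0.390.
Compositions from xᵢ = zᵢ/(1+ψ(Kᵢ−1)), yᵢ = Kᵢxᵢ:
  1: x = 0.314, y = 0.681
  2: x = 0.129, y = 0.119
  3: x = 0.416, y = 0.162
  4: x = 0.141, y = 0.038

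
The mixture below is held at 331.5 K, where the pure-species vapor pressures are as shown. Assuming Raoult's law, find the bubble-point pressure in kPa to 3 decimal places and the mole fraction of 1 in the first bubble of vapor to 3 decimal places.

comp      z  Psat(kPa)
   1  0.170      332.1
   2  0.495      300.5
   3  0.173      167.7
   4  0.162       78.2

Pbub = 246.885 kPa, y_1 = 0.229

At the bubble point ψ → 0, so ΣzᵢKᵢ = 1 with Kᵢ = Pᵢˢᵃᵗ/P ⇒ P = ΣzᵢPᵢˢᵃᵗ.
P = 0.170·332.1 + 0.495·300.5 + 0.173·167.7 + 0.162·78.2 = 246.885 kPa
yᵢ = zᵢPᵢˢᵃᵗ/P ⇒ y_1 = 0.170·332.1/246.885 = 0.229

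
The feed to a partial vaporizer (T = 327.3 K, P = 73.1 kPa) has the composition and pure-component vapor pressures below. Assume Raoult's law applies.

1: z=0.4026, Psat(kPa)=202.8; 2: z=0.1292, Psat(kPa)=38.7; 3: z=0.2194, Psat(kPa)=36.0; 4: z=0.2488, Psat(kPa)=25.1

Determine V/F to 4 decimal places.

Raoult's law: Kᵢ = Pᵢˢᵃᵗ/P = Pᵢˢᵃᵗ/73.1.
  K_1 = 202.8/73.1 = 2.774282, K_2 = 38.7/73.1 = 0.529412, K_3 = 36.0/73.1 = 0.492476, K_4 = 25.1/73.1 = 0.343365
Rachford–Rice: g(V/F) = Σ zᵢ(Kᵢ−1)/(1+V/F(Kᵢ−1)) = 0.
Check two-phase: ΣzᵢKᵢ = 1.3788 > 1 and Σzᵢ/Kᵢ = 1.5593 > 1, so g(0) = 0.3788 > 0 and g(1) = -0.5593 < 0.
Newton iteration, V/F⁰ = 0.5:
  V/F = 0.5000: g = -0.09343, g' = -0.7441 → V/F = 0.3744
  V/F = 0.3744: g = 0.00127, g' = -0.7745 → V/F = 0.3761
Converged at V/F = 0.3761.

V/F = 0.3761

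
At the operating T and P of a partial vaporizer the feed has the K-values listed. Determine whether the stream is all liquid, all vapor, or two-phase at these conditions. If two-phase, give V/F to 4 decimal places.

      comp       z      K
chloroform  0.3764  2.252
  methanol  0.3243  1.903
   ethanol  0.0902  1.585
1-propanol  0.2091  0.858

all vapor

ΣzᵢKᵢ = 1.7872; Σzᵢ/Kᵢ = 0.6382.
Since Σzᵢ/Kᵢ < 1 the mixture is above its dew point — single vapor phase.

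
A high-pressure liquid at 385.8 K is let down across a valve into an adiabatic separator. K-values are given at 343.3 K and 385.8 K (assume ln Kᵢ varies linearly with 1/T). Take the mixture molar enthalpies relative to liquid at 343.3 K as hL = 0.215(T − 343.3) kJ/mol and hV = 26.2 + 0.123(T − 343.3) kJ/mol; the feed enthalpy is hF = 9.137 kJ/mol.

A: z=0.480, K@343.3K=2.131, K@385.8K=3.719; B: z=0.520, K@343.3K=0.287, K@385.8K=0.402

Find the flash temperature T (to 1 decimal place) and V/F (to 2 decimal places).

Adiabatic flash: solve Rachford–Rice at each trial T, then check hF = ψ·hV(T) + (1−ψ)·hL(T).
  T = 343.3 K: K = (2.131, 0.287), RR gives ψ = 0.213, H_out = 5.592 kJ/mol
  T = 385.8 K: K = (3.719, 0.402), RR gives ψ = 0.611, H_out = 22.766 kJ/mol
  T = 364.6 K: K = (2.863, 0.343), RR gives ψ = 0.452, H_out = 15.528 kJ/mol
  T = 354.0 K: K = (2.483, 0.315), RR gives ψ = 0.350, H_out = 11.122 kJ/mol
  T = 348.6 K: K = (2.301, 0.301), RR gives ψ = 0.287, H_out = 8.512 kJ/mol
  T = 351.3 K: K = (2.391, 0.308), RR gives ψ = 0.320, H_out = 9.856 kJ/mol
  T = 350.0 K: K = (2.348, 0.304), RR gives ψ = 0.304, H_out = 9.220 kJ/mol
Linear interpolation between T = 348.6 (H_out = 8.512) and T = 350.0 (H_out = 9.220) on hF = 9.137 gives T ≈ 349.8 K, at which ψ = 0.30.

T = 349.8 K, V/F = 0.30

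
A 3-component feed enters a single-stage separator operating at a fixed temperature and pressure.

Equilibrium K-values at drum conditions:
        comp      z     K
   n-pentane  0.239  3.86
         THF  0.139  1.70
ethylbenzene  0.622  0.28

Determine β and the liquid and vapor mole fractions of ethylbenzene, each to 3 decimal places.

Rachford–Rice: g(β) = Σ zᵢ(Kᵢ−1)/(1+β(Kᵢ−1)) = 0.
Feasibility: ΣzᵢKᵢ = 1.333, Σzᵢ/Kᵢ = 2.365 — both > 1, two phases present.
Iterate (Newton) starting at β = 0.56:
  β = 0.560: g = -0.4178, g' = -1.229 → β = 0.220
  β = 0.220: g = -0.0285, g' = -1.243 → β = 0.197
  β = 0.197: g = 0.0005, g' = -1.290 → β = 0.198
Converged at β = 0.198.
Compositions from xᵢ = zᵢ/(1+β(Kᵢ−1)), yᵢ = Kᵢxᵢ:
  n-pentane: x = 0.153, y = 0.589
  THF: x = 0.122, y = 0.208
  ethylbenzene: x = 0.725, y = 0.203

β = 0.198, x_ethylbenzene = 0.725, y_ethylbenzene = 0.203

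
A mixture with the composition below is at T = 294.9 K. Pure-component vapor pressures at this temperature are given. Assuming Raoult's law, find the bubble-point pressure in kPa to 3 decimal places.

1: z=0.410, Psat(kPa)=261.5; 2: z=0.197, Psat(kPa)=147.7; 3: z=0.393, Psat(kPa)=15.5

At the bubble point ψ → 0, so ΣzᵢKᵢ = 1 with Kᵢ = Pᵢˢᵃᵗ/P ⇒ P = ΣzᵢPᵢˢᵃᵗ.
P = 0.410·261.5 + 0.197·147.7 + 0.393·15.5 = 142.403 kPa

Pbub = 142.403 kPa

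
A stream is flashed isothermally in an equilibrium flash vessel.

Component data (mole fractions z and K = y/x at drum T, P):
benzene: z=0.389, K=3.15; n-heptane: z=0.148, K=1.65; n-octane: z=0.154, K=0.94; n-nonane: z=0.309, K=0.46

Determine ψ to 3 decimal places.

ψ = 0.919

Newton iteration, ψ⁰ = 0.5:
  ψ = 0.500: g = 0.2376, g' = -0.623 → ψ = 0.881
  ψ = 0.881: g = 0.0219, g' = -0.569 → ψ = 0.920
  ψ = 0.920: g = -0.0003, g' = -0.584 → ψ = 0.919
Converged at ψ = 0.919.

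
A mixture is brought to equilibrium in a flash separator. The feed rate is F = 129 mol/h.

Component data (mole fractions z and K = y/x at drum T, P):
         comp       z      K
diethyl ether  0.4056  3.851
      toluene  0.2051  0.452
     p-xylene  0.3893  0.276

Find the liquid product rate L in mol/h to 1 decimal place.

Let ψ = V/F and solve Σ zᵢ(Kᵢ−1)/(1+ψ(Kᵢ−1)) = 0.
g(0) = ΣzᵢKᵢ − 1 = 0.7621 and g(1) = 1 − Σzᵢ/Kᵢ = -0.9696, so a root lies in (0, 1).
Newton iteration, ψ⁰ = 0.5:
  ψ = 0.5000: g = -0.11984, g' = -1.1786 → ψ = 0.3983
  ψ = 0.3983: g = 0.00161, g' = -1.2266 → ψ = 0.3996
Converged at ψ = 0.3996.
Then V = ψ·F = 0.3996·129 = 51.6 mol/h and L = F − V = 77.4 mol/h.

L = 77.4 mol/h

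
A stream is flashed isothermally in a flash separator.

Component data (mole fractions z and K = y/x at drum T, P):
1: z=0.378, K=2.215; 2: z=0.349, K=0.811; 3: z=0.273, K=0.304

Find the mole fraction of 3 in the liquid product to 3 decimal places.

x_3 = 0.361

Material balance + equilibrium reduce to Σ zᵢ(Kᵢ−1)/(1+V/F(Kᵢ−1)) = 0.
Check two-phase: ΣzᵢKᵢ = 1.203 > 1 and Σzᵢ/Kᵢ = 1.499 > 1, so g(0) = 0.203 > 0 and g(1) = -0.499 < 0.
Newton–Raphson from V/F = 0.5:
  V/F = 0.500: g = -0.0786, g' = -0.542 → V/F = 0.355
  V/F = 0.355: g = -0.0023, g' = -0.520 → V/F = 0.351
Converged at V/F = 0.351.
Compositions from xᵢ = zᵢ/(1+V/F(Kᵢ−1)), yᵢ = Kᵢxᵢ:
  1: x = 0.265, y = 0.587
  2: x = 0.374, y = 0.303
  3: x = 0.361, y = 0.110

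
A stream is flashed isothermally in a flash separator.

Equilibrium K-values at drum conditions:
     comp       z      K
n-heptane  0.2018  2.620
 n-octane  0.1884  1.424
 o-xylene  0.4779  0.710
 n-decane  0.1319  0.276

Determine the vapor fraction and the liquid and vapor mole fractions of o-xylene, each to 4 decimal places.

Material balance + equilibrium reduce to Σ zᵢ(Kᵢ−1)/(1+ψ(Kᵢ−1)) = 0.
Feasibility: ΣzᵢKᵢ = 1.1727, Σzᵢ/Kᵢ = 1.3603 — both > 1, two phases present.
Newton–Raphson from ψ = 0.5:
  ψ = 0.5000: g = -0.06525, g' = -0.4095 → ψ = 0.3407
  ψ = 0.3407: g = -0.00009, g' = -0.4171 → ψ = 0.3405
Converged at ψ = 0.3405.
Compositions from xᵢ = zᵢ/(1+ψ(Kᵢ−1)), yᵢ = Kᵢxᵢ:
  n-heptane: x = 0.1301, y = 0.3408
  n-octane: x = 0.1646, y = 0.2344
  o-xylene: x = 0.5303, y = 0.3765
  n-decane: x = 0.1750, y = 0.0483

ψ = 0.3405, x_o-xylene = 0.5303, y_o-xylene = 0.3765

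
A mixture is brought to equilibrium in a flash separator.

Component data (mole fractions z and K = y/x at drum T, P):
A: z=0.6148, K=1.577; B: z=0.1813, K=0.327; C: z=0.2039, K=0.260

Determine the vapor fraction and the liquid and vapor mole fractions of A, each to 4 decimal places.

Material balance + equilibrium reduce to Σ zᵢ(Kᵢ−1)/(1+ψ(Kᵢ−1)) = 0.
g(0) = ΣzᵢKᵢ − 1 = 0.0818 and g(1) = 1 − Σzᵢ/Kᵢ = -0.7285, so a root lies in (0, 1).
Newton–Raphson from ψ = 0.48:
  ψ = 0.4800: g = -0.13644, g' = -0.5733 → ψ = 0.2420
  ψ = 0.2420: g = -0.01827, g' = -0.4405 → ψ = 0.2005
  ψ = 0.2005: g = -0.00026, g' = -0.4281 → ψ = 0.1999
Converged at ψ = 0.1999.
Compositions from xᵢ = zᵢ/(1+ψ(Kᵢ−1)), yᵢ = Kᵢxᵢ:
  A: x = 0.5512, y = 0.8693
  B: x = 0.2095, y = 0.0685
  C: x = 0.2393, y = 0.0622

ψ = 0.1999, x_A = 0.5512, y_A = 0.8693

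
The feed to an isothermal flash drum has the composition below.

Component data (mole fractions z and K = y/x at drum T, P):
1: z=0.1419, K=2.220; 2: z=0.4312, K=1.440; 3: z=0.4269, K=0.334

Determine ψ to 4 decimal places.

ψ = 0.1684

Let ψ = V/F and solve Σ zᵢ(Kᵢ−1)/(1+ψ(Kᵢ−1)) = 0.
Feasibility: ΣzᵢKᵢ = 1.0785, Σzᵢ/Kᵢ = 1.6415 — both > 1, two phases present.
Newton iteration, ψ⁰ = 0.5:
  ψ = 0.5000: g = -0.16322, g' = -0.5632 → ψ = 0.2102
  ψ = 0.2102: g = -0.01914, g' = -0.4597 → ψ = 0.1686
  ψ = 0.1686: g = -0.00005, g' = -0.4579 → ψ = 0.1684
Converged at ψ = 0.1684.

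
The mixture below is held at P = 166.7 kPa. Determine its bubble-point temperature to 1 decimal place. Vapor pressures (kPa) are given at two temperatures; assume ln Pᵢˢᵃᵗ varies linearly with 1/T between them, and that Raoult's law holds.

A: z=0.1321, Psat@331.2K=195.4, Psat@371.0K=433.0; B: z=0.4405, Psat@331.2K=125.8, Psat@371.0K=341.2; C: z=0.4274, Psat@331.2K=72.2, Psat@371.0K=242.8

T = 345.7 K

Bubble-point temperature: ΣzᵢPᵢˢᵃᵗ(T) = P. Interpolate ln Pᵢˢᵃᵗ = aᵢ + bᵢ/T.
  T = 331.2 K: ΣzᵢPᵢˢᵃᵗ = 112.09 kPa
  T = 371.0 K: ΣzᵢPᵢˢᵃᵗ = 311.27 kPa
  T = 351.1 K: ΣzᵢPᵢˢᵃᵗ = 191.75 kPa
  T = 341.1 K: ΣzᵢPᵢˢᵃᵗ = 147.44 kPa
  T = 346.1 K: ΣzᵢPᵢˢᵃᵗ = 168.43 kPa
  T = 343.6 K: ΣzᵢPᵢˢᵃᵗ = 157.66 kPa
Interpolating between 343.6 K and 346.1 K gives T ≈ 345.7 K.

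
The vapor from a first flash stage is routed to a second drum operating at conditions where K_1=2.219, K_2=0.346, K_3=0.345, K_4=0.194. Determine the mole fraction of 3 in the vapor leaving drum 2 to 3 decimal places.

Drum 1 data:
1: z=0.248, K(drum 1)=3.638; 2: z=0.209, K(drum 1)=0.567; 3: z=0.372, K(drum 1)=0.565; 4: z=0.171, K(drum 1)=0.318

y_3 (drum 2) = 0.118

Drum 1:
Newton iteration, ψ₁⁰ = 0.5:
  ψ₁ = 0.500: g = -0.2172, g' = -0.683 → ψ₁ = 0.182
  ψ₁ = 0.182: g = 0.0349, g' = -1.021 → ψ₁ = 0.216
  ψ₁ = 0.216: g = 0.0014, g' = -0.943 → ψ₁ = 0.218
Converged at ψ₁ = 0.218.
Drum-1 compositions:
  1: x = 0.158, y = 0.573
  2: x = 0.231, y = 0.131
  3: x = 0.411, y = 0.232
  4: x = 0.201, y = 0.064
Drum-2 feed = drum-1 vapor: z₂ = (0.5732, 0.1308, 0.2322, 0.0639).
Drum 2:
Rachford–Rice: g(ψ₂) = Σ zᵢ(Kᵢ−1)/(1+ψ₂(Kᵢ−1)) = 0.
g(0) = ΣzᵢKᵢ − 1 = 0.410 and g(1) = 1 − Σzᵢ/Kᵢ = -0.639, so a root lies in (0, 1).
Iterate (Newton) starting at ψ₂ = 0.63:
  ψ₂ = 0.630: g = -0.1138, g' = -0.894 → ψ₂ = 0.503
  ψ₂ = 0.503: g = -0.0075, g' = -0.790 → ψ₂ = 0.493
Converged at ψ₂ = 0.493.
  1: x = 0.358, y = 0.794
  2: x = 0.193, y = 0.067
  3: x = 0.343, y = 0.118
  4: x = 0.106, y = 0.021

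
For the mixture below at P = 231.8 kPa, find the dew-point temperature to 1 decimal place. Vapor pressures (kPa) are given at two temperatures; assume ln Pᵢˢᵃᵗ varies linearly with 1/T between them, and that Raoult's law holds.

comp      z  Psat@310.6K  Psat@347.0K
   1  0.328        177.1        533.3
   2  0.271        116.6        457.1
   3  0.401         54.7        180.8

Dew-point temperature: Σzᵢ·P/Pᵢˢᵃᵗ(T) = 1. Interpolate ln Pᵢˢᵃᵗ = aᵢ + bᵢ/T.
  T = 310.6 K: ΣzᵢP/Pᵢˢᵃᵗ = 2.6674
  T = 347.0 K: ΣzᵢP/Pᵢˢᵃᵗ = 0.7941
  T = 328.8 K: ΣzᵢP/Pᵢˢᵃᵗ = 1.4062
  T = 337.9 K: ΣzᵢP/Pᵢˢᵃᵗ = 1.0484
  T = 342.4 K: ΣzᵢP/Pᵢˢᵃᵗ = 0.9121
  T = 340.1 K: ΣzᵢP/Pᵢˢᵃᵗ = 0.9790
Interpolating between 337.9 K and 340.1 K gives T ≈ 339.4 K.

T = 339.4 K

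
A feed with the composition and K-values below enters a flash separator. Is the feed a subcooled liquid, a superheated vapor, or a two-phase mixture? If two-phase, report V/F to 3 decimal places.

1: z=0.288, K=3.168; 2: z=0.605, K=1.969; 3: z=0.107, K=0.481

ΣzᵢKᵢ = 2.155; Σzᵢ/Kᵢ = 0.621.
Since Σzᵢ/Kᵢ < 1 the mixture is above its dew point — single vapor phase.

superheated vapor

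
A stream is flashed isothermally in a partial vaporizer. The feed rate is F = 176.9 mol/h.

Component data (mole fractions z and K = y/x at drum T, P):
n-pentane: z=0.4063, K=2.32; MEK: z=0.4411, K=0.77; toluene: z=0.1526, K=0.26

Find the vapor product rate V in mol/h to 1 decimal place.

V = 98.7 mol/h

Rachford–Rice: g(V/F) = Σ zᵢ(Kᵢ−1)/(1+V/F(Kᵢ−1)) = 0.
g(0) = ΣzᵢKᵢ − 1 = 0.3219 and g(1) = 1 − Σzᵢ/Kᵢ = -0.3349, so a root lies in (0, 1).
Newton–Raphson from V/F = 0.5:
  V/F = 0.5000: g = 0.02920, g' = -0.4972 → V/F = 0.5587
  V/F = 0.5587: g = -0.00027, g' = -0.5081 → V/F = 0.5582
Converged at V/F = 0.5582.
Then V = V/F·F = 0.5582·176.9 = 98.7 mol/h and L = F − V = 78.2 mol/h.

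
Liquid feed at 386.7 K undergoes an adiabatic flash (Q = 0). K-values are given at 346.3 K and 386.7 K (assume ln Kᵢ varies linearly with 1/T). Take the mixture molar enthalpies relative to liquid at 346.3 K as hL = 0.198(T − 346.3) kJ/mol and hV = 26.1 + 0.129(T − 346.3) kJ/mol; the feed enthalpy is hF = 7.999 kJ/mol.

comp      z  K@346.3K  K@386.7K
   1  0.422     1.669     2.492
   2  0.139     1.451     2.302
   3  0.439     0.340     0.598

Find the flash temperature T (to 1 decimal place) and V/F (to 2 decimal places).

T = 351.5 K, V/F = 0.27

Adiabatic flash: solve Rachford–Rice at each trial T, then check hF = ψ·hV(T) + (1−ψ)·hL(T).
  T = 346.3 K: K = (1.669, 1.451, 0.340), RR gives ψ = 0.135, H_out = 3.520 kJ/mol
  T = 386.7 K: K = (2.492, 2.302, 0.598), RR gives ψ = 1.000, H_out = 31.312 kJ/mol
  T = 366.5 K: K = (2.062, 1.851, 0.458), RR gives ψ = 0.599, H_out = 18.795 kJ/mol
  T = 356.4 K: K = (1.861, 1.645, 0.396), RR gives ψ = 0.384, H_out = 11.743 kJ/mol
  T = 351.4 K: K = (1.765, 1.547, 0.368), RR gives ψ = 0.268, H_out = 7.905 kJ/mol
  T = 353.9 K: K = (1.812, 1.595, 0.382), RR gives ψ = 0.327, H_out = 9.869 kJ/mol
  T = 352.6 K: K = (1.787, 1.570, 0.374), RR gives ψ = 0.297, H_out = 8.860 kJ/mol
Linear interpolation between T = 351.4 (H_out = 7.905) and T = 352.6 (H_out = 8.860) on hF = 7.999 gives T ≈ 351.5 K, at which ψ = 0.27.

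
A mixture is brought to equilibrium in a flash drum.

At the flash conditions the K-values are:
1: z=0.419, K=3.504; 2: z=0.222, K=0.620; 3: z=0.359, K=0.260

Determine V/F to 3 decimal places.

V/F = 0.444

Newton–Raphson from V/F = 0.5:
  V/F = 0.500: g = -0.0599, g' = -1.062 → V/F = 0.444
Converged at V/F = 0.444.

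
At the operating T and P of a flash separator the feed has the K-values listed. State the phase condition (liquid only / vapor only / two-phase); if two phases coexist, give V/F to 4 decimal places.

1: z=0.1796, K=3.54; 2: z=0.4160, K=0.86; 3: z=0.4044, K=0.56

ΣzᵢKᵢ = 1.2200; Σzᵢ/Kᵢ = 1.2566.
Both exceed 1, so a two-phase solution exists.
Material balance + equilibrium reduce to Σ zᵢ(Kᵢ−1)/(1+ψ(Kᵢ−1)) = 0.
Newton–Raphson from ψ = 0.5:
  ψ = 0.5000: g = -0.08978, g' = -0.3630 → ψ = 0.2526
  ψ = 0.2526: g = 0.01731, g' = -0.5378 → ψ = 0.2848
  ψ = 0.2848: g = 0.00060, g' = -0.5013 → ψ = 0.2860
Converged at ψ = 0.2860.

two-phase, V/F = 0.2860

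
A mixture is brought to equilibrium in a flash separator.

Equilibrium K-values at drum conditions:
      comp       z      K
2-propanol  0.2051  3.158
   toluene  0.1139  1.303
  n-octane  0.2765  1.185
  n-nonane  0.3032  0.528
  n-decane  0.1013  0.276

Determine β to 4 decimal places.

β = 0.4740

Rachford–Rice: g(β) = Σ zᵢ(Kᵢ−1)/(1+β(Kᵢ−1)) = 0.
Check two-phase: ΣzᵢKᵢ = 1.3118 > 1 and Σzᵢ/Kᵢ = 1.3270 > 1, so g(0) = 0.3118 > 0 and g(1) = -0.3270 < 0.
Newton iteration, β⁰ = 0.55:
  β = 0.5500: g = -0.03676, g' = -0.4850 → β = 0.4742
  β = 0.4742: g = -0.00012, g' = -0.4846 → β = 0.4740
Converged at β = 0.4740.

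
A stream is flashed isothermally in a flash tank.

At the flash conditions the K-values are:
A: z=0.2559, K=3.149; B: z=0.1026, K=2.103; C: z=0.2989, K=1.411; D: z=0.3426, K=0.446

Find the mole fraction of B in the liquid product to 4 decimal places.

x_B = 0.0537

Let ψ = V/F and solve Σ zᵢ(Kᵢ−1)/(1+ψ(Kᵢ−1)) = 0.
Check two-phase: ΣzᵢKᵢ = 1.5961 > 1 and Σzᵢ/Kᵢ = 1.1100 > 1, so g(0) = 0.5961 > 0 and g(1) = -0.1100 < 0.
Iterate (Newton) starting at ψ = 0.5:
  ψ = 0.5000: g = 0.17742, g' = -0.5624 → ψ = 0.8155
  ψ = 0.8155: g = 0.00517, g' = -0.5688 → ψ = 0.8246
  ψ = 0.8246: g = -0.00002, g' = -0.5726 → ψ = 0.8245
Converged at ψ = 0.8245.
Compositions from xᵢ = zᵢ/(1+ψ(Kᵢ−1)), yᵢ = Kᵢxᵢ:
  A: x = 0.0923, y = 0.2907
  B: x = 0.0537, y = 0.1130
  C: x = 0.2232, y = 0.3150
  D: x = 0.6307, y = 0.2813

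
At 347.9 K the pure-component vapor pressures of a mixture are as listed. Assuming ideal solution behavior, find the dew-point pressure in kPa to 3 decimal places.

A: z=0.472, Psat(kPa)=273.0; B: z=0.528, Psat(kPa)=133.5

Pdew = 175.933 kPa

At the dew point ψ → 1, so Σzᵢ/Kᵢ = 1 with Kᵢ = Pᵢˢᵃᵗ/P ⇒ 1/P = Σzᵢ/Pᵢˢᵃᵗ.
1/P = 0.472/273.0 + 0.528/133.5 = 0.005684 ⇒ P = 175.933 kPa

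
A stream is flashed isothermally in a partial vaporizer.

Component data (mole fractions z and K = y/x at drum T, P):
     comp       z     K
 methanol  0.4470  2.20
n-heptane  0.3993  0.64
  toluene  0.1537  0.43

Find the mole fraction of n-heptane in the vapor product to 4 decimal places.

Let ψ = V/F and solve Σ zᵢ(Kᵢ−1)/(1+ψ(Kᵢ−1)) = 0.
Feasibility: ΣzᵢKᵢ = 1.3050, Σzᵢ/Kᵢ = 1.1845 — both > 1, two phases present.
Newton iteration, ψ⁰ = 0.36:
  ψ = 0.3600: g = 0.09920, g' = -0.4613 → ψ = 0.5751
  ψ = 0.5751: g = 0.00577, g' = -0.4182 → ψ = 0.5889
Converged at ψ = 0.5889.
Compositions from xᵢ = zᵢ/(1+ψ(Kᵢ−1)), yᵢ = Kᵢxᵢ:
  methanol: x = 0.2619, y = 0.5762
  n-heptane: x = 0.5067, y = 0.3243
  toluene: x = 0.2314, y = 0.0995

y_n-heptane = 0.3243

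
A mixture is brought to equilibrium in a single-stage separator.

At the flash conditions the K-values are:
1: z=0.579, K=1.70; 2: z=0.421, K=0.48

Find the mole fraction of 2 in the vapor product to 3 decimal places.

Binary case is linear: z₁(K₁−1)(1+ψ(K₂−1)) + z₂(K₂−1)(1+ψ(K₁−1)) = 0
⇒ ψ = [z₁(K₁−1)+z₂(K₂−1)] / [−(K₁−1)(K₂−1)] = 0.1864/0.3640 = 0.512
Compositions from xᵢ = zᵢ/(1+ψ(Kᵢ−1)), yᵢ = Kᵢxᵢ:
  1: x = 0.426, y = 0.725
  2: x = 0.574, y = 0.275

y_2 = 0.275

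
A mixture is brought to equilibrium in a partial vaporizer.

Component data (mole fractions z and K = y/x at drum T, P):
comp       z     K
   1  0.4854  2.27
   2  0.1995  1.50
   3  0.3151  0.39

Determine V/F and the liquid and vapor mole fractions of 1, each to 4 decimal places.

V/F = 0.8024, x_1 = 0.2404, y_1 = 0.5457

Material balance + equilibrium reduce to Σ zᵢ(Kᵢ−1)/(1+V/F(Kᵢ−1)) = 0.
Feasibility: ΣzᵢKᵢ = 1.5240, Σzᵢ/Kᵢ = 1.1548 — both > 1, two phases present.
Newton–Raphson from V/F = 0.44:
  V/F = 0.4400: g = 0.21450, g' = -0.5748 → V/F = 0.8132
  V/F = 0.8132: g = -0.00724, g' = -0.6764 → V/F = 0.8025
  V/F = 0.8025: g = -0.00005, g' = -0.6674 → V/F = 0.8024
Converged at V/F = 0.8024.
Compositions from xᵢ = zᵢ/(1+V/F(Kᵢ−1)), yᵢ = Kᵢxᵢ:
  1: x = 0.2404, y = 0.5457
  2: x = 0.1424, y = 0.2136
  3: x = 0.6172, y = 0.2407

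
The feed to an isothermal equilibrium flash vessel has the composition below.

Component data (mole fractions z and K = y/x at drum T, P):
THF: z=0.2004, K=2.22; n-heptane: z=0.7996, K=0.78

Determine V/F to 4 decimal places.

Material balance + equilibrium reduce to Σ zᵢ(Kᵢ−1)/(1+V/F(Kᵢ−1)) = 0.
Check two-phase: ΣzᵢKᵢ = 1.0686 > 1 and Σzᵢ/Kᵢ = 1.1154 > 1, so g(0) = 0.0686 > 0 and g(1) = -0.1154 < 0.
Binary case is linear: z₁(K₁−1)(1+V/F(K₂−1)) + z₂(K₂−1)(1+V/F(K₁−1)) = 0
⇒ V/F = [z₁(K₁−1)+z₂(K₂−1)] / [−(K₁−1)(K₂−1)] = 0.06858/0.26840 = 0.2555

V/F = 0.2555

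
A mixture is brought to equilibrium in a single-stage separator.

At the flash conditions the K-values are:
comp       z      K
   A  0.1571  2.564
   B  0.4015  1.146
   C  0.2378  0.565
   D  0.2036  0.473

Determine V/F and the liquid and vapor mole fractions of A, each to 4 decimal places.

Material balance + equilibrium reduce to Σ zᵢ(Kᵢ−1)/(1+V/F(Kᵢ−1)) = 0.
g(0) = ΣzᵢKᵢ − 1 = 0.0936 and g(1) = 1 − Σzᵢ/Kᵢ = -0.2629, so a root lies in (0, 1).
Newton iteration, V/F⁰ = 0.56:
  V/F = 0.5600: g = -0.10381, g' = -0.3090 → V/F = 0.2240
  V/F = 0.2240: g = 0.00244, g' = -0.3467 → V/F = 0.2311
Converged at V/F = 0.2311.
Compositions from xᵢ = zᵢ/(1+V/F(Kᵢ−1)), yᵢ = Kᵢxᵢ:
  A: x = 0.1154, y = 0.2959
  B: x = 0.3884, y = 0.4451
  C: x = 0.2644, y = 0.1494
  D: x = 0.2318, y = 0.1097

V/F = 0.2311, x_A = 0.1154, y_A = 0.2959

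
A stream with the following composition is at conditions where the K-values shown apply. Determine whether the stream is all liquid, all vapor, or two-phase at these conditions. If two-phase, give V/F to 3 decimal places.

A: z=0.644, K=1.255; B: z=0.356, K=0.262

ΣzᵢKᵢ = 0.901; Σzᵢ/Kᵢ = 1.872.
Since ΣzᵢKᵢ < 1 the mixture is below its bubble point — single liquid phase.

all liquid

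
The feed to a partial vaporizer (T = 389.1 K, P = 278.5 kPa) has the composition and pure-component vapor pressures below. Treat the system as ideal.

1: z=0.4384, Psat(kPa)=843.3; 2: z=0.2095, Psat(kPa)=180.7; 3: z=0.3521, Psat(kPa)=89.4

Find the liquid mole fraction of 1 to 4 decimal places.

x_1 = 0.2202

Raoult's law: Kᵢ = Pᵢˢᵃᵗ/P = Pᵢˢᵃᵗ/278.5.
  K_1 = 843.3/278.5 = 3.028007, K_2 = 180.7/278.5 = 0.648833, K_3 = 89.4/278.5 = 0.321005
Material balance + equilibrium reduce to Σ zᵢ(Kᵢ−1)/(1+β(Kᵢ−1)) = 0.
Check two-phase: ΣzᵢKᵢ = 1.5764 > 1 and Σzᵢ/Kᵢ = 1.5645 > 1, so g(0) = 0.5764 > 0 and g(1) = -0.5645 < 0.
Iterate (Newton) starting at β = 0.32:
  β = 0.3200: g = 0.15085, g' = -0.9609 → β = 0.4770
  β = 0.4770: g = 0.00995, g' = -0.8582 → β = 0.4886
Converged at β = 0.4886.
Compositions from xᵢ = zᵢ/(1+β(Kᵢ−1)), yᵢ = Kᵢxᵢ:
  1: x = 0.2202, y = 0.6668
  2: x = 0.2529, y = 0.1641
  3: x = 0.5269, y = 0.1691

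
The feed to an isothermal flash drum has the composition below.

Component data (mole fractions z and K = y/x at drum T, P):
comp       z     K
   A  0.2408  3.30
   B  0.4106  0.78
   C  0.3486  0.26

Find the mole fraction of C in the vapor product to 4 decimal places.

Material balance + equilibrium reduce to Σ zᵢ(Kᵢ−1)/(1+V/F(Kᵢ−1)) = 0.
Feasibility: ΣzᵢKᵢ = 1.2055, Σzᵢ/Kᵢ = 1.9401 — both > 1, two phases present.
Newton iteration, V/F⁰ = 0.5:
  V/F = 0.5000: g = -0.25336, g' = -0.7816 → V/F = 0.1758
  V/F = 0.1758: g = 0.00382, g' = -0.9196 → V/F = 0.1800
Converged at V/F = 0.1800.
Compositions from xᵢ = zᵢ/(1+V/F(Kᵢ−1)), yᵢ = Kᵢxᵢ:
  A: x = 0.1703, y = 0.5620
  B: x = 0.4275, y = 0.3335
  C: x = 0.4022, y = 0.1046

y_C = 0.1046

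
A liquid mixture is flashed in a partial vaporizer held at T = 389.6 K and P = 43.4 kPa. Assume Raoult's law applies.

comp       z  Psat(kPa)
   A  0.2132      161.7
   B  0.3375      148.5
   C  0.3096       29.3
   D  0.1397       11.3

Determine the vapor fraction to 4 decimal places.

ψ = 0.8753

Raoult's law: Kᵢ = Pᵢˢᵃᵗ/P = Pᵢˢᵃᵗ/43.4.
  K_A = 161.7/43.4 = 3.725806, K_B = 148.5/43.4 = 3.421659, K_C = 29.3/43.4 = 0.675115, K_D = 11.3/43.4 = 0.260369
Material balance + equilibrium reduce to Σ zᵢ(Kᵢ−1)/(1+ψ(Kᵢ−1)) = 0.
Check two-phase: ΣzᵢKᵢ = 2.1945 > 1 and Σzᵢ/Kᵢ = 1.1510 > 1, so g(0) = 1.1945 > 0 and g(1) = -0.1510 < 0.
Iterate (Newton) starting at ψ = 0.5:
  ψ = 0.5000: g = 0.33157, g' = -0.9277 → ψ = 0.8574
  ψ = 0.8574: g = 0.01794, g' = -0.9852 → ψ = 0.8756
  ψ = 0.8756: g = -0.00032, g' = -1.0208 → ψ = 0.8753
Converged at ψ = 0.8753.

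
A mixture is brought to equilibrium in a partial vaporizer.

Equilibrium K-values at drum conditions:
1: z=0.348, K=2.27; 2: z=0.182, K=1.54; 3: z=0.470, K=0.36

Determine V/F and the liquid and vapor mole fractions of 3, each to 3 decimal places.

Newton iteration, V/F⁰ = 0.5:
  V/F = 0.500: g = -0.0947, g' = -0.659 → V/F = 0.356
  V/F = 0.356: g = -0.0030, g' = -0.626 → V/F = 0.352
Converged at V/F = 0.352.
Compositions from xᵢ = zᵢ/(1+V/F(Kᵢ−1)), yᵢ = Kᵢxᵢ:
  1: x = 0.241, y = 0.546
  2: x = 0.153, y = 0.236
  3: x = 0.606, y = 0.218

V/F = 0.352, x_3 = 0.606, y_3 = 0.218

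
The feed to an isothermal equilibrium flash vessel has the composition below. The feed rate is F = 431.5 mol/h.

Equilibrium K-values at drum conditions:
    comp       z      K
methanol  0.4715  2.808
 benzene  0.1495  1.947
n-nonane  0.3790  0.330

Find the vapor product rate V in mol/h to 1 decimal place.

V = 294.4 mol/h

Let β = V/F and solve Σ zᵢ(Kᵢ−1)/(1+β(Kᵢ−1)) = 0.
g(0) = ΣzᵢKᵢ − 1 = 0.7401 and g(1) = 1 − Σzᵢ/Kᵢ = -0.3932, so a root lies in (0, 1).
Newton–Raphson from β = 0.49:
  β = 0.4900: g = 0.17068, g' = -0.8730 → β = 0.6855
  β = 0.6855: g = -0.00311, g' = -0.9386 → β = 0.6822
Converged at β = 0.6822.
Then V = β·F = 0.6822·431.5 = 294.4 mol/h and L = F − V = 137.1 mol/h.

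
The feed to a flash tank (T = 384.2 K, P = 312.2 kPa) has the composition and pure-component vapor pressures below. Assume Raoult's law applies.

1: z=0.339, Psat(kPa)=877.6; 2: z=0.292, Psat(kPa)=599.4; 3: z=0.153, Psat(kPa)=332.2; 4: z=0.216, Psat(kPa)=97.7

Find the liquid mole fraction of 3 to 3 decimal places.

Raoult's law: Kᵢ = Pᵢˢᵃᵗ/P = Pᵢˢᵃᵗ/312.2.
  K_1 = 877.6/312.2 = 2.81102, K_2 = 599.4/312.2 = 1.91992, K_3 = 332.2/312.2 = 1.06406, K_4 = 97.7/312.2 = 0.31294
Newton iteration, V/F⁰ = 0.49:
  V/F = 0.490: g = 0.2962, g' = -0.662 → V/F = 0.938
  V/F = 0.938: g = -0.0360, g' = -1.030 → V/F = 0.903
  V/F = 0.903: g = -0.0016, g' = -0.941 → V/F = 0.901
Converged at V/F = 0.901.
Compositions from xᵢ = zᵢ/(1+V/F(Kᵢ−1)), yᵢ = Kᵢxᵢ:
  1: x = 0.129, y = 0.362
  2: x = 0.160, y = 0.307
  3: x = 0.145, y = 0.154
  4: x = 0.567, y = 0.177

x_3 = 0.145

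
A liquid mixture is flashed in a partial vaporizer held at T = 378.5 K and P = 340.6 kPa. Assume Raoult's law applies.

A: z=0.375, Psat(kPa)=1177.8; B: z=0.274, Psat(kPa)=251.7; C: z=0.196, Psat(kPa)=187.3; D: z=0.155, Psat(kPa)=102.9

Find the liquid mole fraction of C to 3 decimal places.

Raoult's law: Kᵢ = Pᵢˢᵃᵗ/P = Pᵢˢᵃᵗ/340.6.
  K_A = 1177.8/340.6 = 3.45802, K_B = 251.7/340.6 = 0.73899, K_C = 187.3/340.6 = 0.54991, K_D = 102.9/340.6 = 0.30211
Rachford–Rice: g(ψ) = Σ zᵢ(Kᵢ−1)/(1+ψ(Kᵢ−1)) = 0.
Check two-phase: ΣzᵢKᵢ = 1.654 > 1 and Σzᵢ/Kᵢ = 1.349 > 1, so g(0) = 0.654 > 0 and g(1) = -0.349 < 0.
Newton–Raphson from ψ = 0.5:
  ψ = 0.500: g = 0.0513, g' = -0.725 → ψ = 0.571
  ψ = 0.571: g = 0.0011, g' = -0.699 → ψ = 0.572
Converged at ψ = 0.572.
Compositions from xᵢ = zᵢ/(1+ψ(Kᵢ−1)), yᵢ = Kᵢxᵢ:
  A: x = 0.156, y = 0.539
  B: x = 0.322, y = 0.238
  C: x = 0.264, y = 0.145
  D: x = 0.258, y = 0.078

x_C = 0.264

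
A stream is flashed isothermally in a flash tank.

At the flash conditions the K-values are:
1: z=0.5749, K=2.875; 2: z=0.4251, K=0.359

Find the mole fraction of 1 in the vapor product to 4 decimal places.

Let ψ = V/F and solve Σ zᵢ(Kᵢ−1)/(1+ψ(Kᵢ−1)) = 0.
g(0) = ΣzᵢKᵢ − 1 = 0.8054 and g(1) = 1 − Σzᵢ/Kᵢ = -0.3841, so a root lies in (0, 1).
Newton–Raphson from ψ = 0.51:
  ψ = 0.5100: g = 0.14619, g' = -0.9137 → ψ = 0.6700
  ψ = 0.6700: g = 0.00015, g' = -0.9336 → ψ = 0.6702
Converged at ψ = 0.6702.
Compositions from xᵢ = zᵢ/(1+ψ(Kᵢ−1)), yᵢ = Kᵢxᵢ:
  1: x = 0.2548, y = 0.7325
  2: x = 0.7452, y = 0.2675

y_1 = 0.7325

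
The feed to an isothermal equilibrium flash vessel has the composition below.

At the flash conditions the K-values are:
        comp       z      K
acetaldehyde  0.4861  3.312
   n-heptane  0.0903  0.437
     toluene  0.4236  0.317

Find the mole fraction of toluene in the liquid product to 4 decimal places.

Let ψ = V/F and solve Σ zᵢ(Kᵢ−1)/(1+ψ(Kᵢ−1)) = 0.
Feasibility: ΣzᵢKᵢ = 1.7837, Σzᵢ/Kᵢ = 1.6897 — both > 1, two phases present.
Newton iteration, ψ⁰ = 0.64:
  ψ = 0.6400: g = -0.14024, g' = -1.1162 → ψ = 0.5144
  ψ = 0.5144: g = -0.00420, g' = -1.0685 → ψ = 0.5104
Converged at ψ = 0.5104.
Compositions from xᵢ = zᵢ/(1+ψ(Kᵢ−1)), yᵢ = Kᵢxᵢ:
  acetaldehyde: x = 0.2230, y = 0.7385
  n-heptane: x = 0.1267, y = 0.0554
  toluene: x = 0.6503, y = 0.2062

x_toluene = 0.6503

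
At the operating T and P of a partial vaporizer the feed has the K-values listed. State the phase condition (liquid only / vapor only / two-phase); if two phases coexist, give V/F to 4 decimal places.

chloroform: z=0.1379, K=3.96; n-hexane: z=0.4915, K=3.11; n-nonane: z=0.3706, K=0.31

ΣzᵢKᵢ = 2.1895; Σzᵢ/Kᵢ = 1.3883.
Both exceed 1, so a two-phase solution exists.
Newton iteration, ψ⁰ = 0.5:
  ψ = 0.5000: g = 0.27884, g' = -1.1259 → ψ = 0.7477
  ψ = 0.7477: g = 0.00116, g' = -1.1993 → ψ = 0.7486
Converged at ψ = 0.7486.

two-phase, V/F = 0.7486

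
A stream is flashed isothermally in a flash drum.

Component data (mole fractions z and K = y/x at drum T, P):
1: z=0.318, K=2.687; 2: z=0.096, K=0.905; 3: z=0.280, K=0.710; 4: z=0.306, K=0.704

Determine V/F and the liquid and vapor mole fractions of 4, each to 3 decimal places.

V/F = 0.776, x_4 = 0.397, y_4 = 0.280

Material balance + equilibrium reduce to Σ zᵢ(Kᵢ−1)/(1+V/F(Kᵢ−1)) = 0.
Check two-phase: ΣzᵢKᵢ = 1.356 > 1 and Σzᵢ/Kᵢ = 1.053 > 1, so g(0) = 0.356 > 0 and g(1) = -0.053 < 0.
Newton–Raphson from V/F = 0.5:
  V/F = 0.500: g = 0.0801, g' = -0.336 → V/F = 0.738
  V/F = 0.738: g = 0.0099, g' = -0.263 → V/F = 0.776
Converged at V/F = 0.776.
Compositions from xᵢ = zᵢ/(1+V/F(Kᵢ−1)), yᵢ = Kᵢxᵢ:
  1: x = 0.138, y = 0.370
  2: x = 0.104, y = 0.094
  3: x = 0.361, y = 0.257
  4: x = 0.397, y = 0.280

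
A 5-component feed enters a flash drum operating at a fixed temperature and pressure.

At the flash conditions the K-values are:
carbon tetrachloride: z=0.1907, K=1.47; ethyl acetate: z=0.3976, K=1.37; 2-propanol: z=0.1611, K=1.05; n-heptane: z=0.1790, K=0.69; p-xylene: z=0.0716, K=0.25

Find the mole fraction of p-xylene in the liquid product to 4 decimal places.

Iterate (Newton) starting at β = 0.5:
  β = 0.5000: g = 0.05299, g' = -0.1940 → β = 0.7732
  β = 0.7732: g = -0.01293, g' = -0.3139 → β = 0.7320
  β = 0.7320: g = -0.00063, g' = -0.2842 → β = 0.7298
Converged at β = 0.7298.
Compositions from xᵢ = zᵢ/(1+β(Kᵢ−1)), yᵢ = Kᵢxᵢ:
  carbon tetrachloride: x = 0.1420, y = 0.2087
  ethyl acetate: x = 0.3131, y = 0.4289
  2-propanol: x = 0.1554, y = 0.1632
  n-heptane: x = 0.2313, y = 0.1596
  p-xylene: x = 0.1582, y = 0.0395

x_p-xylene = 0.1582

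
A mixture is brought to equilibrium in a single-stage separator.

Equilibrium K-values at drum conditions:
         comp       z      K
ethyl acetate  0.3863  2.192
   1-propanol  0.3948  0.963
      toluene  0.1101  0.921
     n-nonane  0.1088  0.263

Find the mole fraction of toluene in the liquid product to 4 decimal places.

Newton iteration, ψ⁰ = 0.53:
  ψ = 0.5300: g = 0.12663, g' = -0.3666 → ψ = 0.8754
  ψ = 0.8754: g = -0.02510, g' = -0.6022 → ψ = 0.8337
  ψ = 0.8337: g = -0.00142, g' = -0.5370 → ψ = 0.8311
Converged at ψ = 0.8311.
Compositions from xᵢ = zᵢ/(1+ψ(Kᵢ−1)), yᵢ = Kᵢxᵢ:
  ethyl acetate: x = 0.1941, y = 0.4254
  1-propanol: x = 0.4073, y = 0.3923
  toluene: x = 0.1178, y = 0.1085
  n-nonane: x = 0.2808, y = 0.0738

x_toluene = 0.1178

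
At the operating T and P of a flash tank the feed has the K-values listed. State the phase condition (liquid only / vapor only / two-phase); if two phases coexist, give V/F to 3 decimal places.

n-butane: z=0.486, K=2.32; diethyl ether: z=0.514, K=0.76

ΣzᵢKᵢ = 1.518; Σzᵢ/Kᵢ = 0.886.
Since Σzᵢ/Kᵢ < 1 the mixture is above its dew point — single vapor phase.

vapor only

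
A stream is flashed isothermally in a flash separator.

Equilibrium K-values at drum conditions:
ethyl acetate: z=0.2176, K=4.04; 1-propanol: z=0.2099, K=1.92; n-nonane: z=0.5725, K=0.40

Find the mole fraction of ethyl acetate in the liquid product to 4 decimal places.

x_ethyl acetate = 0.1001

Material balance + equilibrium reduce to Σ zᵢ(Kᵢ−1)/(1+ψ(Kᵢ−1)) = 0.
Check two-phase: ΣzᵢKᵢ = 1.5111 > 1 and Σzᵢ/Kᵢ = 1.5944 > 1, so g(0) = 0.5111 > 0 and g(1) = -0.5944 < 0.
Newton iteration, ψ⁰ = 0.6:
  ψ = 0.6000: g = -0.17805, g' = -0.8291 → ψ = 0.3852
  ψ = 0.3852: g = 0.00048, g' = -0.8721 → ψ = 0.3858
Converged at ψ = 0.3858.
Compositions from xᵢ = zᵢ/(1+ψ(Kᵢ−1)), yᵢ = Kᵢxᵢ:
  ethyl acetate: x = 0.1001, y = 0.4046
  1-propanol: x = 0.1549, y = 0.2974
  n-nonane: x = 0.7449, y = 0.2980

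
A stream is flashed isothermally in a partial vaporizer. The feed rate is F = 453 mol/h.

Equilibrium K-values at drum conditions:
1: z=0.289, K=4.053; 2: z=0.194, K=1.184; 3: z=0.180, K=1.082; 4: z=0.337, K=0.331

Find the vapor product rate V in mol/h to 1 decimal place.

Rachford–Rice: g(V/F) = Σ zᵢ(Kᵢ−1)/(1+V/F(Kᵢ−1)) = 0.
Check two-phase: ΣzᵢKᵢ = 1.707 > 1 and Σzᵢ/Kᵢ = 1.420 > 1, so g(0) = 0.707 > 0 and g(1) = -0.420 < 0.
Iterate (Newton) starting at V/F = 0.5:
  V/F = 0.500: g = 0.0573, g' = -0.769 → V/F = 0.575
Converged at V/F = 0.575.
Then V = V/F·F = 0.5752·453 = 260.6 mol/h and L = F − V = 192.4 mol/h.

V = 260.6 mol/h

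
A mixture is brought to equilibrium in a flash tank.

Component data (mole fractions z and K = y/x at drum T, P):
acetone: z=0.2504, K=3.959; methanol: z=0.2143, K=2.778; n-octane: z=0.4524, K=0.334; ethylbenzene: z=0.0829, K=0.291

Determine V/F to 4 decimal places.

Iterate (Newton) starting at V/F = 0.69:
  V/F = 0.6900: g = -0.25786, g' = -1.2203 → V/F = 0.4787
  V/F = 0.4787: g = -0.01883, g' = -1.1011 → V/F = 0.4616
Converged at V/F = 0.4616.

V/F = 0.4616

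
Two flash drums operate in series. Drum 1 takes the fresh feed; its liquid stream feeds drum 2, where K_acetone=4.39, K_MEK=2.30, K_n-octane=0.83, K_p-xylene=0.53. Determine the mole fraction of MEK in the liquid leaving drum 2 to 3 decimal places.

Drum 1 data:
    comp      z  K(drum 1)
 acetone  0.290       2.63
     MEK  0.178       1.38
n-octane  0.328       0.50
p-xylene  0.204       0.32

Drum 1:
Rachford–Rice: g(ψ₁) = Σ zᵢ(Kᵢ−1)/(1+ψ₁(Kᵢ−1)) = 0.
Feasibility: ΣzᵢKᵢ = 1.238, Σzᵢ/Kᵢ = 1.533 — both > 1, two phases present.
Newton–Raphson from ψ₁ = 0.5:
  ψ₁ = 0.500: g = -0.1116, g' = -0.614 → ψ₁ = 0.318
  ψ₁ = 0.318: g = -0.0006, g' = -0.624 → ψ₁ = 0.317
Converged at ψ₁ = 0.317.
Drum-1 compositions:
  acetone: x = 0.191, y = 0.503
  MEK: x = 0.159, y = 0.219
  n-octane: x = 0.390, y = 0.195
  p-xylene: x = 0.260, y = 0.083
Drum-2 feed = drum-1 liquid: z₂ = (0.1911, 0.1588, 0.3899, 0.2602).
Drum 2:
Material balance + equilibrium reduce to Σ zᵢ(Kᵢ−1)/(1+ψ₂(Kᵢ−1)) = 0.
Check two-phase: ΣzᵢKᵢ = 1.666 > 1 and Σzᵢ/Kᵢ = 1.073 > 1, so g(0) = 0.666 > 0 and g(1) = -0.073 < 0.
Newton–Raphson from ψ₂ = 0.67:
  ψ₂ = 0.670: g = 0.0551, g' = -0.419 → ψ₂ = 0.802
  ψ₂ = 0.802: g = 0.0024, g' = -0.386 → ψ₂ = 0.808
Converged at ψ₂ = 0.808.
  acetone: x = 0.051, y = 0.224
  MEK: x = 0.077, y = 0.178
  n-octane: x = 0.452, y = 0.375
  p-xylene: x = 0.419, y = 0.222

x_MEK (drum 2) = 0.077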